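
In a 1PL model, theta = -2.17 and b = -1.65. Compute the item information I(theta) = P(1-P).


P = 1/(1+exp(-(-2.17--1.65))) = 0.3729
I = P*(1-P) = 0.3729 * 0.6271
I = 0.2338

0.2338


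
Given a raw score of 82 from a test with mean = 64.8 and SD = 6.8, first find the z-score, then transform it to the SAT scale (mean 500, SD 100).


z = (X - mean) / SD = (82 - 64.8) / 6.8
z = 17.2 / 6.8
z = 2.5294
SAT-scale = SAT = 500 + 100z
Carry z at full precision (z = 17.2 / 6.8) into the conversion:
SAT-scale = 500 + 100 * (17.2 / 6.8) = 500 + 1720 / 6.8
SAT-scale = 500 + 252.9412
SAT-scale = 752.9412

752.9412


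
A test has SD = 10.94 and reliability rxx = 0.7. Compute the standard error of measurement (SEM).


SEM = SD * sqrt(1 - rxx)
SEM = 10.94 * sqrt(1 - 0.7)
SEM = 10.94 * sqrt(0.3) = 10.94 * 0.547723
SEM = 5.9921

5.9921


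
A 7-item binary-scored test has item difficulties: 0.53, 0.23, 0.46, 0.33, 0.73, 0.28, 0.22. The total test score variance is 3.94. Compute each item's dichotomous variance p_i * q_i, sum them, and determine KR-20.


For each item, compute p_i * q_i:
  Item 1: 0.53 * 0.47 = 0.2491
  Item 2: 0.23 * 0.77 = 0.1771
  Item 3: 0.46 * 0.54 = 0.2484
  Item 4: 0.33 * 0.67 = 0.2211
  Item 5: 0.73 * 0.27 = 0.1971
  Item 6: 0.28 * 0.72 = 0.2016
  Item 7: 0.22 * 0.78 = 0.1716
Sum(p_i * q_i) = 0.2491 + 0.1771 + 0.2484 + 0.2211 + 0.1971 + 0.2016 + 0.1716 = 1.466
KR-20 = (k/(k-1)) * (1 - Sum(p_i*q_i) / Var_total)
= (7/6) * (1 - 1.466/3.94)
= 1.1667 * 0.6279
KR-20 = 0.7326

0.7326


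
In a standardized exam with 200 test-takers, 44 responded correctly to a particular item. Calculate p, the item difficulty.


Item difficulty p = number correct / total examinees
p = 44 / 200
p = 0.22

0.22


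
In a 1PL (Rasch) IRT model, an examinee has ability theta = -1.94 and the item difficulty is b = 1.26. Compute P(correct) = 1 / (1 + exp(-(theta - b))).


theta - b = -1.94 - 1.26 = -3.2
exp(-(theta - b)) = exp(3.2) = 24.5325
P = 1 / (1 + 24.5325)
P = 0.0392

0.0392


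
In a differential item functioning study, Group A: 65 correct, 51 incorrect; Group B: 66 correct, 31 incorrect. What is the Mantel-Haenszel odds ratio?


Odds_A = 65/51 = 1.2745
Odds_B = 66/31 = 2.129
OR = Odds_A / Odds_B = 1.2745 / 2.129
Exactly, OR = (65 * 31) / (51 * 66) = 2015 / 3366
OR = 0.5986

0.5986


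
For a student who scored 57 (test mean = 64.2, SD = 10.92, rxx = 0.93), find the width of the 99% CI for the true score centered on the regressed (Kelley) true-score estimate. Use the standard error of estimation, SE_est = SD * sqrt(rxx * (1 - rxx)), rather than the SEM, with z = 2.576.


True score estimate = 0.93*57 + 0.07*64.2 = 57.504
SE_est = SD * sqrt(rxx * (1 - rxx)) = 10.92 * sqrt(0.93 * 0.07) = 10.92 * sqrt(0.0651) = 2.786205
CI = T_est +/- z * SE_est, so width = 2 * z * SE_est = 2 * 2.576 * 2.786205
Width = 14.3545

14.3545


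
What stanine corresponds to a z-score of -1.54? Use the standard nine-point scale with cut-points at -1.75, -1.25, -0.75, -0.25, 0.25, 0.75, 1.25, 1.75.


Stanine boundaries: [-1.75, -1.25, -0.75, -0.25, 0.25, 0.75, 1.25, 1.75]
z = -1.54
Check each boundary:
  z >= -1.75 -> could be stanine 2
  z < -1.25
  z < -0.75
  z < -0.25
  z < 0.25
  z < 0.75
  z < 1.25
  z < 1.75
Highest qualifying boundary gives stanine = 2

2


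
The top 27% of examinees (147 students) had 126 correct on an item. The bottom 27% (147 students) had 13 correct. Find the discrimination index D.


p_upper = 126/147 = 0.8571
p_lower = 13/147 = 0.0884
D = 0.8571 - 0.0884 = 0.7687

0.7687


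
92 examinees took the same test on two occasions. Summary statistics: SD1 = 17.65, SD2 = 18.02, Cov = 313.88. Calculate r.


r = cov(X,Y) / (SD_X * SD_Y)
r = 313.88 / (17.65 * 18.02)
r = 313.88 / 318.053
r = 0.9869

0.9869


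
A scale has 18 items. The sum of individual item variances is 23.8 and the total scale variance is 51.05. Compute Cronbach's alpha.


alpha = (k/(k-1)) * (1 - sum(si^2)/s_total^2)
= (18/17) * (1 - 23.8/51.05)
alpha = 0.5652

0.5652


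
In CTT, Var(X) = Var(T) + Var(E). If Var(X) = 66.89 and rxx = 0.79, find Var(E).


var_true = rxx * var_obs = 0.79 * 66.89 = 52.8431
var_error = var_obs - var_true
var_error = 66.89 - 52.8431
var_error = 14.0469

14.0469


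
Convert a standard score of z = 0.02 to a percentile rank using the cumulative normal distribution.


CDF(z) = 0.5 * (1 + erf(z/sqrt(2)))
erf(0.0141) = 0.016
CDF = 0.508
Percentile rank = 0.508 * 100 = 50.8

50.8


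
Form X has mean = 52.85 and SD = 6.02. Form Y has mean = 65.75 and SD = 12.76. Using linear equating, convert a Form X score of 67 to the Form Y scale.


slope = SD_Y / SD_X = 12.76 / 6.02 ~ 2.1196
intercept = mean_Y - slope * mean_X = 65.75 - (12.76 / 6.02) * 52.85 ~ -46.2709
Y = slope * X + intercept. To avoid rounding drift from the rounded slope/intercept, evaluate the equivalent form Y = mean_Y + SD_Y * (X - mean_X) / SD_X at full precision:
Y = 65.75 + 12.76 * (67 - 52.85) / 6.02
Y = 65.75 + 12.76 * 14.15 / 6.02
Y = 65.75 + 180.554 / 6.02
Y = 65.75 + 29.9924
Y = 95.7424

95.7424


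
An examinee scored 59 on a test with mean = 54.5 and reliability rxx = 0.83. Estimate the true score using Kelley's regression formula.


T_est = rxx * X + (1 - rxx) * mean
T_est = 0.83 * 59 + 0.17 * 54.5
T_est = 48.97 + 9.265
T_est = 58.235

58.235


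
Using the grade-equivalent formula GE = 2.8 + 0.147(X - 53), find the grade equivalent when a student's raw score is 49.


raw - median = 49 - 53 = -4
slope * diff = 0.147 * -4 = -0.588
GE = 2.8 + -0.588
GE = 2.212

2.212


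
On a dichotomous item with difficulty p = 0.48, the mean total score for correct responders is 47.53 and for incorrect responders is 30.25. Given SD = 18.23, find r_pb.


q = 1 - p = 0.52
rpb = ((M1 - M0) / SD) * sqrt(p * q)
rpb = ((47.53 - 30.25) / 18.23) * sqrt(0.48 * 0.52)
rpb = 0.4736

0.4736


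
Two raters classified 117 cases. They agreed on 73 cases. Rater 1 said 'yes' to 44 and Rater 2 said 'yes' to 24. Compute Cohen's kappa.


P_o = 73/117 = 0.623932
P_e = (44*24 + 73*93) / 13689 = 0.573088
kappa = (P_o - P_e) / (1 - P_e)
kappa = (0.623932 - 0.573088) / (1 - 0.573088)
kappa = 0.1191

0.1191


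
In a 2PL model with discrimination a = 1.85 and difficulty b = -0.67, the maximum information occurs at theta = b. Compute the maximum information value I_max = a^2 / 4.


For 2PL, max info at theta = b = -0.67
I_max = a^2 / 4 = 1.85^2 / 4
= 3.4225 / 4
I_max = 0.8556

0.8556


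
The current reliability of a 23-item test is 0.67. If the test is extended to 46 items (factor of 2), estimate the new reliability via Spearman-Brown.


r_new = (n * rxx) / (1 + (n-1) * rxx)
r_new = (2 * 0.67) / (1 + 1 * 0.67)
r_new = 1.34 / 1.67
r_new = 0.8024

0.8024


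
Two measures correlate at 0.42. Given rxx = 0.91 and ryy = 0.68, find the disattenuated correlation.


r_corrected = rxy / sqrt(rxx * ryy)
= 0.42 / sqrt(0.91 * 0.68)
= 0.42 / sqrt(0.6188)
= 0.42 / 0.786638
r_corrected = 0.5339

0.5339


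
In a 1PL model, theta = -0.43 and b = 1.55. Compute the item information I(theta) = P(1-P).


P = 1/(1+exp(-(-0.43-1.55))) = 0.1213
I = P*(1-P) = 0.1213 * 0.8787
I = 0.1066

0.1066


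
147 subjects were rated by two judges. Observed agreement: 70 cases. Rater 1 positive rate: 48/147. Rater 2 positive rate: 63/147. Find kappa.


P_o = 70/147 = 0.47619
P_e = (48*63 + 99*84) / 21609 = 0.524781
kappa = (P_o - P_e) / (1 - P_e)
kappa = (0.47619 - 0.524781) / (1 - 0.524781)
kappa = -0.1022

-0.1022


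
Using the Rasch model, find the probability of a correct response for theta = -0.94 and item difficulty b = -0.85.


theta - b = -0.94 - -0.85 = -0.09
exp(-(theta - b)) = exp(0.09) = 1.0942
P = 1 / (1 + 1.0942)
P = 0.4775

0.4775


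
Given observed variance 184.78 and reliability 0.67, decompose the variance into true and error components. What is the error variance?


var_true = rxx * var_obs = 0.67 * 184.78 = 123.8026
var_error = var_obs - var_true
var_error = 184.78 - 123.8026
var_error = 60.9774

60.9774


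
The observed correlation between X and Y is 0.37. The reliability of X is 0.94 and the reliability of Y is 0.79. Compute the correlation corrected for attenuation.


r_corrected = rxy / sqrt(rxx * ryy)
= 0.37 / sqrt(0.94 * 0.79)
= 0.37 / sqrt(0.7426)
= 0.37 / 0.861742
r_corrected = 0.4294

0.4294


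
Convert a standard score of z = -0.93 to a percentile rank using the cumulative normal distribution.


CDF(z) = 0.5 * (1 + erf(z/sqrt(2)))
erf(-0.6576) = -0.6476
CDF = 0.1762
Percentile rank = 0.1762 * 100 = 17.62

17.62


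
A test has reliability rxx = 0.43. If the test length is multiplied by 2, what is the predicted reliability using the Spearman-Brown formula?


r_new = (n * rxx) / (1 + (n-1) * rxx)
r_new = (2 * 0.43) / (1 + 1 * 0.43)
r_new = 0.86 / 1.43
r_new = 0.6014

0.6014


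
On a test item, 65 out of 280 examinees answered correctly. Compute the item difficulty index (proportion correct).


Item difficulty p = number correct / total examinees
p = 65 / 280
p = 0.2321

0.2321


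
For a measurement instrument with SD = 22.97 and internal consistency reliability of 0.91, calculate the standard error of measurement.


SEM = SD * sqrt(1 - rxx)
SEM = 22.97 * sqrt(1 - 0.91)
SEM = 22.97 * sqrt(0.09) = 22.97 * 0.3
SEM = 6.891

6.891


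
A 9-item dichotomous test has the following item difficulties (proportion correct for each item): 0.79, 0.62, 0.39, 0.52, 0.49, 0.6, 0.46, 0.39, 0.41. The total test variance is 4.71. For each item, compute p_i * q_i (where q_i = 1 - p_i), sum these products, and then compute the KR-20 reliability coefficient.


For each item, compute p_i * q_i:
  Item 1: 0.79 * 0.21 = 0.1659
  Item 2: 0.62 * 0.38 = 0.2356
  Item 3: 0.39 * 0.61 = 0.2379
  Item 4: 0.52 * 0.48 = 0.2496
  Item 5: 0.49 * 0.51 = 0.2499
  Item 6: 0.6 * 0.4 = 0.24
  Item 7: 0.46 * 0.54 = 0.2484
  Item 8: 0.39 * 0.61 = 0.2379
  Item 9: 0.41 * 0.59 = 0.2419
Sum(p_i * q_i) = 0.1659 + 0.2356 + 0.2379 + 0.2496 + 0.2499 + 0.24 + 0.2484 + 0.2379 + 0.2419 = 2.1071
KR-20 = (k/(k-1)) * (1 - Sum(p_i*q_i) / Var_total)
= (9/8) * (1 - 2.1071/4.71)
= 1.125 * 0.5526
KR-20 = 0.6217

0.6217


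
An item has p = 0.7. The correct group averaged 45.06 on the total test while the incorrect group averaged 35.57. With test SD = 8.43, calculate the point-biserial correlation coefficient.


q = 1 - p = 0.3
rpb = ((M1 - M0) / SD) * sqrt(p * q)
rpb = ((45.06 - 35.57) / 8.43) * sqrt(0.7 * 0.3)
rpb = 0.5159

0.5159


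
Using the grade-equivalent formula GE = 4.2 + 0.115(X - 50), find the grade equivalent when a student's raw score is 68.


raw - median = 68 - 50 = 18
slope * diff = 0.115 * 18 = 2.07
GE = 4.2 + 2.07
GE = 6.27

6.27


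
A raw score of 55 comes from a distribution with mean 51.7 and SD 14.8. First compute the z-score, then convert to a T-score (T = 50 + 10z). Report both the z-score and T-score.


z = (X - mean) / SD = (55 - 51.7) / 14.8
z = 3.3 / 14.8
z = 0.223
T-score = T = 50 + 10z
Carry z at full precision (z = 3.3 / 14.8) into the conversion:
T-score = 50 + 10 * (3.3 / 14.8) = 50 + 33 / 14.8
T-score = 50 + 2.2297
T-score = 52.2297

52.2297


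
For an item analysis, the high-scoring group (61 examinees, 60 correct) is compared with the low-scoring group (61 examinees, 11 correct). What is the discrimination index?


p_upper = 60/61 = 0.9836
p_lower = 11/61 = 0.1803
D = 0.9836 - 0.1803 = 0.8033

0.8033


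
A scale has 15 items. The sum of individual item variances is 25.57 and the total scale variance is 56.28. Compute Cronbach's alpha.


alpha = (k/(k-1)) * (1 - sum(si^2)/s_total^2)
= (15/14) * (1 - 25.57/56.28)
alpha = 0.5846

0.5846


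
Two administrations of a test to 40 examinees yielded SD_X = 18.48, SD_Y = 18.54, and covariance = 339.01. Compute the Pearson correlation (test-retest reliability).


r = cov(X,Y) / (SD_X * SD_Y)
r = 339.01 / (18.48 * 18.54)
r = 339.01 / 342.6192
r = 0.9895

0.9895


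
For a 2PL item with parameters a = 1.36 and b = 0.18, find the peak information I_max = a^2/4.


For 2PL, max info at theta = b = 0.18
I_max = a^2 / 4 = 1.36^2 / 4
= 1.8496 / 4
I_max = 0.4624

0.4624


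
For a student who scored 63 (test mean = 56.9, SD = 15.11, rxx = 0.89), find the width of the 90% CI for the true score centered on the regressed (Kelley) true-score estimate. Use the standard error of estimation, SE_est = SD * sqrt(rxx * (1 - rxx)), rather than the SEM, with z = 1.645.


True score estimate = 0.89*63 + 0.11*56.9 = 62.329
SE_est = SD * sqrt(rxx * (1 - rxx)) = 15.11 * sqrt(0.89 * 0.11) = 15.11 * sqrt(0.0979) = 4.727764
CI = T_est +/- z * SE_est, so width = 2 * z * SE_est = 2 * 1.645 * 4.727764
Width = 15.5543

15.5543


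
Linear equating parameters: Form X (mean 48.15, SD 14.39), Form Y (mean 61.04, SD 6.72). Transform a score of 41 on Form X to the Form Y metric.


slope = SD_Y / SD_X = 6.72 / 14.39 ~ 0.467
intercept = mean_Y - slope * mean_X = 61.04 - (6.72 / 14.39) * 48.15 ~ 38.5544
Y = slope * X + intercept. To avoid rounding drift from the rounded slope/intercept, evaluate the equivalent form Y = mean_Y + SD_Y * (X - mean_X) / SD_X at full precision:
Y = 61.04 + 6.72 * (41 - 48.15) / 14.39
Y = 61.04 - 6.72 * 7.15 / 14.39
Y = 61.04 - 48.048 / 14.39
Y = 61.04 - 3.339
Y = 57.701

57.701


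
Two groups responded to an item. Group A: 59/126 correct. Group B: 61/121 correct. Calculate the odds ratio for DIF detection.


Odds_A = 59/67 = 0.8806
Odds_B = 61/60 = 1.0167
OR = Odds_A / Odds_B = 0.8806 / 1.0167
Exactly, OR = (59 * 60) / (67 * 61) = 3540 / 4087
OR = 0.8662

0.8662


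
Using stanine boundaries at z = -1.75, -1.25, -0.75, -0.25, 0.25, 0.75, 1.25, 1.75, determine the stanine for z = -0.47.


Stanine boundaries: [-1.75, -1.25, -0.75, -0.25, 0.25, 0.75, 1.25, 1.75]
z = -0.47
Check each boundary:
  z >= -1.75 -> could be stanine 2
  z >= -1.25 -> could be stanine 3
  z >= -0.75 -> could be stanine 4
  z < -0.25
  z < 0.25
  z < 0.75
  z < 1.25
  z < 1.75
Highest qualifying boundary gives stanine = 4

4


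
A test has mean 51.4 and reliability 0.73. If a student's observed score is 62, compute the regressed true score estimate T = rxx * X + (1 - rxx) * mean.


T_est = rxx * X + (1 - rxx) * mean
T_est = 0.73 * 62 + 0.27 * 51.4
T_est = 45.26 + 13.878
T_est = 59.138

59.138


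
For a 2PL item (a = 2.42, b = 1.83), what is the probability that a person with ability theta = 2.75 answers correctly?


a*(theta - b) = 2.42 * (2.75 - 1.83) = 2.2264
exp(-2.2264) = 0.1079
P = 1 / (1 + 0.1079)
P = 0.9026

0.9026


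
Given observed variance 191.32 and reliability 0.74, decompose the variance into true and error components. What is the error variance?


var_true = rxx * var_obs = 0.74 * 191.32 = 141.5768
var_error = var_obs - var_true
var_error = 191.32 - 141.5768
var_error = 49.7432

49.7432


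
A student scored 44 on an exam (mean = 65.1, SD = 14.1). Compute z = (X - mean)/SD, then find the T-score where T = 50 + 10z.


z = (X - mean) / SD = (44 - 65.1) / 14.1
z = -21.1 / 14.1
z = -1.4965
T-score = T = 50 + 10z
Carry z at full precision (z = -21.1 / 14.1) into the conversion:
T-score = 50 + 10 * (-21.1 / 14.1) = 50 + -211 / 14.1
T-score = 50 + -14.9645
T-score = 35.0355

35.0355


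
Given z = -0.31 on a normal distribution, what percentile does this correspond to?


CDF(z) = 0.5 * (1 + erf(z/sqrt(2)))
erf(-0.2192) = -0.2434
CDF = 0.3783
Percentile rank = 0.3783 * 100 = 37.83

37.83


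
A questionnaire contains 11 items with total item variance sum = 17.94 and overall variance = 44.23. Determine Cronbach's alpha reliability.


alpha = (k/(k-1)) * (1 - sum(si^2)/s_total^2)
= (11/10) * (1 - 17.94/44.23)
alpha = 0.6538

0.6538


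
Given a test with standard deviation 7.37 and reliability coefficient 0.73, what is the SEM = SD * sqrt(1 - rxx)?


SEM = SD * sqrt(1 - rxx)
SEM = 7.37 * sqrt(1 - 0.73)
SEM = 7.37 * sqrt(0.27) = 7.37 * 0.519615
SEM = 3.8296

3.8296


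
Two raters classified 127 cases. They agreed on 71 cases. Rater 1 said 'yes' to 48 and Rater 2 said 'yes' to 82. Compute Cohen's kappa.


P_o = 71/127 = 0.559055
P_e = (48*82 + 79*45) / 16129 = 0.464443
kappa = (P_o - P_e) / (1 - P_e)
kappa = (0.559055 - 0.464443) / (1 - 0.464443)
kappa = 0.1767

0.1767


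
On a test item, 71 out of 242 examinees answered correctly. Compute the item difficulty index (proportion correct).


Item difficulty p = number correct / total examinees
p = 71 / 242
p = 0.2934

0.2934


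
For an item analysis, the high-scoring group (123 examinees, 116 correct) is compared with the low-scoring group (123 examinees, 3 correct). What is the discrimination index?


p_upper = 116/123 = 0.9431
p_lower = 3/123 = 0.0244
D = 0.9431 - 0.0244 = 0.9187

0.9187


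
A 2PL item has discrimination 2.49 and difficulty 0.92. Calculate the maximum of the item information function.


For 2PL, max info at theta = b = 0.92
I_max = a^2 / 4 = 2.49^2 / 4
= 6.2001 / 4
I_max = 1.55

1.55


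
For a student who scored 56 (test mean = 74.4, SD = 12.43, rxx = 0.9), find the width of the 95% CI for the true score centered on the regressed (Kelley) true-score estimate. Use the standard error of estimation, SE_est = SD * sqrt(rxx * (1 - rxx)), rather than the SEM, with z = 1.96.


True score estimate = 0.9*56 + 0.1*74.4 = 57.84
SE_est = SD * sqrt(rxx * (1 - rxx)) = 12.43 * sqrt(0.9 * 0.1) = 12.43 * sqrt(0.09) = 3.729
CI = T_est +/- z * SE_est, so width = 2 * z * SE_est = 2 * 1.96 * 3.729
Width = 14.6177

14.6177


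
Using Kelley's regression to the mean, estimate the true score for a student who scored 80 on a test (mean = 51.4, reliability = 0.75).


T_est = rxx * X + (1 - rxx) * mean
T_est = 0.75 * 80 + 0.25 * 51.4
T_est = 60.0 + 12.85
T_est = 72.85

72.85


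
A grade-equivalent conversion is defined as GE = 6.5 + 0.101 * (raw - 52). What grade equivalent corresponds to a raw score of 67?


raw - median = 67 - 52 = 15
slope * diff = 0.101 * 15 = 1.515
GE = 6.5 + 1.515
GE = 8.015

8.015


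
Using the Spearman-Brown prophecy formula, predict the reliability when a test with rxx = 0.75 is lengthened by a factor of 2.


r_new = (n * rxx) / (1 + (n-1) * rxx)
r_new = (2 * 0.75) / (1 + 1 * 0.75)
r_new = 1.5 / 1.75
r_new = 0.8571

0.8571


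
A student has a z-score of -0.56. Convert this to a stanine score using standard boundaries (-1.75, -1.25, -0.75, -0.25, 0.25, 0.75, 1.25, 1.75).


Stanine boundaries: [-1.75, -1.25, -0.75, -0.25, 0.25, 0.75, 1.25, 1.75]
z = -0.56
Check each boundary:
  z >= -1.75 -> could be stanine 2
  z >= -1.25 -> could be stanine 3
  z >= -0.75 -> could be stanine 4
  z < -0.25
  z < 0.25
  z < 0.75
  z < 1.25
  z < 1.75
Highest qualifying boundary gives stanine = 4

4


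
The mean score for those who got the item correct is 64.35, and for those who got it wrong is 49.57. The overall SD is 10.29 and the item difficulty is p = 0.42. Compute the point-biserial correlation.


q = 1 - p = 0.58
rpb = ((M1 - M0) / SD) * sqrt(p * q)
rpb = ((64.35 - 49.57) / 10.29) * sqrt(0.42 * 0.58)
rpb = 0.7089

0.7089


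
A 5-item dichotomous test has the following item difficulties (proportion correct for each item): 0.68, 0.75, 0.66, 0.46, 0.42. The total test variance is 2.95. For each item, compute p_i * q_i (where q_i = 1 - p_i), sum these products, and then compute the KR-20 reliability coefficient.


For each item, compute p_i * q_i:
  Item 1: 0.68 * 0.32 = 0.2176
  Item 2: 0.75 * 0.25 = 0.1875
  Item 3: 0.66 * 0.34 = 0.2244
  Item 4: 0.46 * 0.54 = 0.2484
  Item 5: 0.42 * 0.58 = 0.2436
Sum(p_i * q_i) = 0.2176 + 0.1875 + 0.2244 + 0.2484 + 0.2436 = 1.1215
KR-20 = (k/(k-1)) * (1 - Sum(p_i*q_i) / Var_total)
= (5/4) * (1 - 1.1215/2.95)
= 1.25 * 0.6198
KR-20 = 0.7748

0.7748


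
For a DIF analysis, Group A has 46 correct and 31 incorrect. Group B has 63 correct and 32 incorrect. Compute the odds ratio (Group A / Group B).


Odds_A = 46/31 = 1.4839
Odds_B = 63/32 = 1.9688
OR = Odds_A / Odds_B = 1.4839 / 1.9688
Exactly, OR = (46 * 32) / (31 * 63) = 1472 / 1953
OR = 0.7537

0.7537


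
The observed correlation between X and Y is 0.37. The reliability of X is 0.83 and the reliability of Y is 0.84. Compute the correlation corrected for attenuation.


r_corrected = rxy / sqrt(rxx * ryy)
= 0.37 / sqrt(0.83 * 0.84)
= 0.37 / sqrt(0.6972)
= 0.37 / 0.834985
r_corrected = 0.4431

0.4431


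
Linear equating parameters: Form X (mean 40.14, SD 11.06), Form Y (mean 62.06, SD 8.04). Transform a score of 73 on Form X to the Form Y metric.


slope = SD_Y / SD_X = 8.04 / 11.06 ~ 0.7269
intercept = mean_Y - slope * mean_X = 62.06 - (8.04 / 11.06) * 40.14 ~ 32.8805
Y = slope * X + intercept. To avoid rounding drift from the rounded slope/intercept, evaluate the equivalent form Y = mean_Y + SD_Y * (X - mean_X) / SD_X at full precision:
Y = 62.06 + 8.04 * (73 - 40.14) / 11.06
Y = 62.06 + 8.04 * 32.86 / 11.06
Y = 62.06 + 264.1944 / 11.06
Y = 62.06 + 23.8874
Y = 85.9474

85.9474


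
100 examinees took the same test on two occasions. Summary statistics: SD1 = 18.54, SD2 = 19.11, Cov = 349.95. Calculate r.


r = cov(X,Y) / (SD_X * SD_Y)
r = 349.95 / (18.54 * 19.11)
r = 349.95 / 354.2994
r = 0.9877

0.9877


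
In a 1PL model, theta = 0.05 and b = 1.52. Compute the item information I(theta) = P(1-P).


P = 1/(1+exp(-(0.05-1.52))) = 0.1869
I = P*(1-P) = 0.1869 * 0.8131
I = 0.152

0.152


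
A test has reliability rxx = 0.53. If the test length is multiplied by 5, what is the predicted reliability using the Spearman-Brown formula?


r_new = (n * rxx) / (1 + (n-1) * rxx)
r_new = (5 * 0.53) / (1 + 4 * 0.53)
r_new = 2.65 / 3.12
r_new = 0.8494

0.8494


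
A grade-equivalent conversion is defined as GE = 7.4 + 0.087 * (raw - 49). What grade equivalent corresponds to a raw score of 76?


raw - median = 76 - 49 = 27
slope * diff = 0.087 * 27 = 2.349
GE = 7.4 + 2.349
GE = 9.749

9.749


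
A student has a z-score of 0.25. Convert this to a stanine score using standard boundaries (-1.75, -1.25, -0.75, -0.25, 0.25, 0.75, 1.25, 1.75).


Stanine boundaries: [-1.75, -1.25, -0.75, -0.25, 0.25, 0.75, 1.25, 1.75]
z = 0.25
Check each boundary:
  z >= -1.75 -> could be stanine 2
  z >= -1.25 -> could be stanine 3
  z >= -0.75 -> could be stanine 4
  z >= -0.25 -> could be stanine 5
  z >= 0.25 -> could be stanine 6
  z < 0.75
  z < 1.25
  z < 1.75
Highest qualifying boundary gives stanine = 6

6


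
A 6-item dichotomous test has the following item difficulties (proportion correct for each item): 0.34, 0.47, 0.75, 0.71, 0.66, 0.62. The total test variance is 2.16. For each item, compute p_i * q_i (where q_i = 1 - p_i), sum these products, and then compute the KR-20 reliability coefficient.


For each item, compute p_i * q_i:
  Item 1: 0.34 * 0.66 = 0.2244
  Item 2: 0.47 * 0.53 = 0.2491
  Item 3: 0.75 * 0.25 = 0.1875
  Item 4: 0.71 * 0.29 = 0.2059
  Item 5: 0.66 * 0.34 = 0.2244
  Item 6: 0.62 * 0.38 = 0.2356
Sum(p_i * q_i) = 0.2244 + 0.2491 + 0.1875 + 0.2059 + 0.2244 + 0.2356 = 1.3269
KR-20 = (k/(k-1)) * (1 - Sum(p_i*q_i) / Var_total)
= (6/5) * (1 - 1.3269/2.16)
= 1.2 * 0.3857
KR-20 = 0.4628

0.4628


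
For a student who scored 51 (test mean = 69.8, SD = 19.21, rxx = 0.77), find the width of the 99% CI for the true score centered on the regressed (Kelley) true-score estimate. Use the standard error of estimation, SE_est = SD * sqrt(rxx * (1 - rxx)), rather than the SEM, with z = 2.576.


True score estimate = 0.77*51 + 0.23*69.8 = 55.324
SE_est = SD * sqrt(rxx * (1 - rxx)) = 19.21 * sqrt(0.77 * 0.23) = 19.21 * sqrt(0.1771) = 8.084192
CI = T_est +/- z * SE_est, so width = 2 * z * SE_est = 2 * 2.576 * 8.084192
Width = 41.6498

41.6498


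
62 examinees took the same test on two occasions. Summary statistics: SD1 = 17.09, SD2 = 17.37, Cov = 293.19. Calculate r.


r = cov(X,Y) / (SD_X * SD_Y)
r = 293.19 / (17.09 * 17.37)
r = 293.19 / 296.8533
r = 0.9877

0.9877


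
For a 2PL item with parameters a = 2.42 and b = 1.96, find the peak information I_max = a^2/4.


For 2PL, max info at theta = b = 1.96
I_max = a^2 / 4 = 2.42^2 / 4
= 5.8564 / 4
I_max = 1.4641

1.4641


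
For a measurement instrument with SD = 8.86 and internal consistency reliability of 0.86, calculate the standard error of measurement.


SEM = SD * sqrt(1 - rxx)
SEM = 8.86 * sqrt(1 - 0.86)
SEM = 8.86 * sqrt(0.14) = 8.86 * 0.374166
SEM = 3.3151

3.3151


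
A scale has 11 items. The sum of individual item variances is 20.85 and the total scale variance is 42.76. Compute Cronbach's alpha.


alpha = (k/(k-1)) * (1 - sum(si^2)/s_total^2)
= (11/10) * (1 - 20.85/42.76)
alpha = 0.5636

0.5636


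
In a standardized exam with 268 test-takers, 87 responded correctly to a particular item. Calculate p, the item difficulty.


Item difficulty p = number correct / total examinees
p = 87 / 268
p = 0.3246

0.3246


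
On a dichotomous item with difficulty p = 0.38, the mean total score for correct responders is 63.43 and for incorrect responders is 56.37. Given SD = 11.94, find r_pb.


q = 1 - p = 0.62
rpb = ((M1 - M0) / SD) * sqrt(p * q)
rpb = ((63.43 - 56.37) / 11.94) * sqrt(0.38 * 0.62)
rpb = 0.287

0.287


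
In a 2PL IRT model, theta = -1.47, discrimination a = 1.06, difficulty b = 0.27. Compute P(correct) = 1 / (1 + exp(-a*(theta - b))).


a*(theta - b) = 1.06 * (-1.47 - 0.27) = -1.8444
exp(--1.8444) = 6.3243
P = 1 / (1 + 6.3243)
P = 0.1365

0.1365


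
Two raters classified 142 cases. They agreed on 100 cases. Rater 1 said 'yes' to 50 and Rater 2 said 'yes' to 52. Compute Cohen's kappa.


P_o = 100/142 = 0.704225
P_e = (50*52 + 92*90) / 20164 = 0.539575
kappa = (P_o - P_e) / (1 - P_e)
kappa = (0.704225 - 0.539575) / (1 - 0.539575)
kappa = 0.3576

0.3576


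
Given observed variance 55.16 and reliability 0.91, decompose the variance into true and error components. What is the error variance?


var_true = rxx * var_obs = 0.91 * 55.16 = 50.1956
var_error = var_obs - var_true
var_error = 55.16 - 50.1956
var_error = 4.9644

4.9644


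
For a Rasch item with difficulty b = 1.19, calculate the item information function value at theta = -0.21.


P = 1/(1+exp(-(-0.21-1.19))) = 0.1978
I = P*(1-P) = 0.1978 * 0.8022
I = 0.1587

0.1587


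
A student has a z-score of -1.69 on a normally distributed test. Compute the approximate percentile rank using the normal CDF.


CDF(z) = 0.5 * (1 + erf(z/sqrt(2)))
erf(-1.195) = -0.909
CDF = 0.0455
Percentile rank = 0.0455 * 100 = 4.55

4.55


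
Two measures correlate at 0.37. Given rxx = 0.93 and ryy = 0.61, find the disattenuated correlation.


r_corrected = rxy / sqrt(rxx * ryy)
= 0.37 / sqrt(0.93 * 0.61)
= 0.37 / sqrt(0.5673)
= 0.37 / 0.753193
r_corrected = 0.4912

0.4912


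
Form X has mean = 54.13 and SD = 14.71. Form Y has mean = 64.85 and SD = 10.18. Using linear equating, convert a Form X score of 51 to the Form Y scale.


slope = SD_Y / SD_X = 10.18 / 14.71 ~ 0.692
intercept = mean_Y - slope * mean_X = 64.85 - (10.18 / 14.71) * 54.13 ~ 27.3895
Y = slope * X + intercept. To avoid rounding drift from the rounded slope/intercept, evaluate the equivalent form Y = mean_Y + SD_Y * (X - mean_X) / SD_X at full precision:
Y = 64.85 + 10.18 * (51 - 54.13) / 14.71
Y = 64.85 - 10.18 * 3.13 / 14.71
Y = 64.85 - 31.8634 / 14.71
Y = 64.85 - 2.1661
Y = 62.6839

62.6839


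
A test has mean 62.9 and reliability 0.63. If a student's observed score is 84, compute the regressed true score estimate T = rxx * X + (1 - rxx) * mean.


T_est = rxx * X + (1 - rxx) * mean
T_est = 0.63 * 84 + 0.37 * 62.9
T_est = 52.92 + 23.273
T_est = 76.193

76.193


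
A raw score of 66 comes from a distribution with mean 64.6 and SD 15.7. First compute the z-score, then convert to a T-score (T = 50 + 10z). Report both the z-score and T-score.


z = (X - mean) / SD = (66 - 64.6) / 15.7
z = 1.4 / 15.7
z = 0.0892
T-score = T = 50 + 10z
Carry z at full precision (z = 1.4 / 15.7) into the conversion:
T-score = 50 + 10 * (1.4 / 15.7) = 50 + 14 / 15.7
T-score = 50 + 0.8917
T-score = 50.8917

50.8917


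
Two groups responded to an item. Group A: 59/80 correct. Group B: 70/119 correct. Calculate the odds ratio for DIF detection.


Odds_A = 59/21 = 2.8095
Odds_B = 70/49 = 1.4286
OR = Odds_A / Odds_B = 2.8095 / 1.4286
Exactly, OR = (59 * 49) / (21 * 70) = 2891 / 1470
OR = 1.9667

1.9667


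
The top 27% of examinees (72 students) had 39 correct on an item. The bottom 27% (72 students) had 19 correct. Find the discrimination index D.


p_upper = 39/72 = 0.5417
p_lower = 19/72 = 0.2639
D = 0.5417 - 0.2639 = 0.2778

0.2778


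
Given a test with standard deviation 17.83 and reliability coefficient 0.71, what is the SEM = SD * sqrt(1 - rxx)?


SEM = SD * sqrt(1 - rxx)
SEM = 17.83 * sqrt(1 - 0.71)
SEM = 17.83 * sqrt(0.29) = 17.83 * 0.538516
SEM = 9.6017

9.6017


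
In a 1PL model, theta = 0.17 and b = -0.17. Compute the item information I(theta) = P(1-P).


P = 1/(1+exp(-(0.17--0.17))) = 0.5842
I = P*(1-P) = 0.5842 * 0.4158
I = 0.2429

0.2429


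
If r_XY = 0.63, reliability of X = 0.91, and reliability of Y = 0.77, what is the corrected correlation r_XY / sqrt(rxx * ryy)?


r_corrected = rxy / sqrt(rxx * ryy)
= 0.63 / sqrt(0.91 * 0.77)
= 0.63 / sqrt(0.7007)
= 0.63 / 0.837078
r_corrected = 0.7526

0.7526


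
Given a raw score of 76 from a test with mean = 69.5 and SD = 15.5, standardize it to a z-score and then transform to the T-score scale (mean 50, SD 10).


z = (X - mean) / SD = (76 - 69.5) / 15.5
z = 6.5 / 15.5
z = 0.4194
T-score = T = 50 + 10z
Carry z at full precision (z = 6.5 / 15.5) into the conversion:
T-score = 50 + 10 * (6.5 / 15.5) = 50 + 65 / 15.5
T-score = 50 + 4.1935
T-score = 54.1935

54.1935


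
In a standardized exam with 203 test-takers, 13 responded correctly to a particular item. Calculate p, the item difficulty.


Item difficulty p = number correct / total examinees
p = 13 / 203
p = 0.064

0.064


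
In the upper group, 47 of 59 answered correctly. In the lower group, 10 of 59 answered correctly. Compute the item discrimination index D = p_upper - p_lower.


p_upper = 47/59 = 0.7966
p_lower = 10/59 = 0.1695
D = 0.7966 - 0.1695 = 0.6271

0.6271


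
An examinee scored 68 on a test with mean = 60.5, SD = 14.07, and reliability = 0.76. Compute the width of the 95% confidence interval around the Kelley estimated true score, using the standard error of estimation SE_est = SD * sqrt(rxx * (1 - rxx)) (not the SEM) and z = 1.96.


True score estimate = 0.76*68 + 0.24*60.5 = 66.2
SE_est = SD * sqrt(rxx * (1 - rxx)) = 14.07 * sqrt(0.76 * 0.24) = 14.07 * sqrt(0.1824) = 6.00906
CI = T_est +/- z * SE_est, so width = 2 * z * SE_est = 2 * 1.96 * 6.00906
Width = 23.5555

23.5555


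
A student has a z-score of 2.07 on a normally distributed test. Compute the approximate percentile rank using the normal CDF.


CDF(z) = 0.5 * (1 + erf(z/sqrt(2)))
erf(1.4637) = 0.9615
CDF = 0.9808
Percentile rank = 0.9808 * 100 = 98.08

98.08


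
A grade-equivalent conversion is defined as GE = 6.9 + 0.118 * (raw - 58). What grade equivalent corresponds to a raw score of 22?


raw - median = 22 - 58 = -36
slope * diff = 0.118 * -36 = -4.248
GE = 6.9 + -4.248
GE = 2.652

2.652


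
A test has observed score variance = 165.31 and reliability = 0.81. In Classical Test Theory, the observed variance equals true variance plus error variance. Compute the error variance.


var_true = rxx * var_obs = 0.81 * 165.31 = 133.9011
var_error = var_obs - var_true
var_error = 165.31 - 133.9011
var_error = 31.4089

31.4089


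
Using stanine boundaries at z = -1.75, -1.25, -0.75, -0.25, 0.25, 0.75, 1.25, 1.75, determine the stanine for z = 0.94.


Stanine boundaries: [-1.75, -1.25, -0.75, -0.25, 0.25, 0.75, 1.25, 1.75]
z = 0.94
Check each boundary:
  z >= -1.75 -> could be stanine 2
  z >= -1.25 -> could be stanine 3
  z >= -0.75 -> could be stanine 4
  z >= -0.25 -> could be stanine 5
  z >= 0.25 -> could be stanine 6
  z >= 0.75 -> could be stanine 7
  z < 1.25
  z < 1.75
Highest qualifying boundary gives stanine = 7

7


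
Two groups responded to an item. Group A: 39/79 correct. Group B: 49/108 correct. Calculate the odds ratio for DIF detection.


Odds_A = 39/40 = 0.975
Odds_B = 49/59 = 0.8305
OR = Odds_A / Odds_B = 0.975 / 0.8305
Exactly, OR = (39 * 59) / (40 * 49) = 2301 / 1960
OR = 1.174

1.174


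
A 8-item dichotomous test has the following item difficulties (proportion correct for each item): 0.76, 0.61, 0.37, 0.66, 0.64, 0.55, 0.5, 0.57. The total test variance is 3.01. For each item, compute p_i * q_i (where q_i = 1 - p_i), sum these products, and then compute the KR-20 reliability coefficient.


For each item, compute p_i * q_i:
  Item 1: 0.76 * 0.24 = 0.1824
  Item 2: 0.61 * 0.39 = 0.2379
  Item 3: 0.37 * 0.63 = 0.2331
  Item 4: 0.66 * 0.34 = 0.2244
  Item 5: 0.64 * 0.36 = 0.2304
  Item 6: 0.55 * 0.45 = 0.2475
  Item 7: 0.5 * 0.5 = 0.25
  Item 8: 0.57 * 0.43 = 0.2451
Sum(p_i * q_i) = 0.1824 + 0.2379 + 0.2331 + 0.2244 + 0.2304 + 0.2475 + 0.25 + 0.2451 = 1.8508
KR-20 = (k/(k-1)) * (1 - Sum(p_i*q_i) / Var_total)
= (8/7) * (1 - 1.8508/3.01)
= 1.1429 * 0.3851
KR-20 = 0.4401

0.4401


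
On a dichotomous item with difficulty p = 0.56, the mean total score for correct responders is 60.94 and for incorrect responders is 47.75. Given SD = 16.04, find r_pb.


q = 1 - p = 0.44
rpb = ((M1 - M0) / SD) * sqrt(p * q)
rpb = ((60.94 - 47.75) / 16.04) * sqrt(0.56 * 0.44)
rpb = 0.4082

0.4082


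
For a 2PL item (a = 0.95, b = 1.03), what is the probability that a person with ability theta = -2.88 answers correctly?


a*(theta - b) = 0.95 * (-2.88 - 1.03) = -3.7145
exp(--3.7145) = 41.0381
P = 1 / (1 + 41.0381)
P = 0.0238

0.0238


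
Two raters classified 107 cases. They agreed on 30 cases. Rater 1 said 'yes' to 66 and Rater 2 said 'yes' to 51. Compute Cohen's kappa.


P_o = 30/107 = 0.280374
P_e = (66*51 + 41*56) / 11449 = 0.494541
kappa = (P_o - P_e) / (1 - P_e)
kappa = (0.280374 - 0.494541) / (1 - 0.494541)
kappa = -0.4237

-0.4237


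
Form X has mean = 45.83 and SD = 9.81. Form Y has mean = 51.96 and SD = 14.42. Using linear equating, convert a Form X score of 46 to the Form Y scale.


slope = SD_Y / SD_X = 14.42 / 9.81 ~ 1.4699
intercept = mean_Y - slope * mean_X = 51.96 - (14.42 / 9.81) * 45.83 ~ -15.4068
Y = slope * X + intercept. To avoid rounding drift from the rounded slope/intercept, evaluate the equivalent form Y = mean_Y + SD_Y * (X - mean_X) / SD_X at full precision:
Y = 51.96 + 14.42 * (46 - 45.83) / 9.81
Y = 51.96 + 14.42 * 0.17 / 9.81
Y = 51.96 + 2.4514 / 9.81
Y = 51.96 + 0.2499
Y = 52.2099

52.2099


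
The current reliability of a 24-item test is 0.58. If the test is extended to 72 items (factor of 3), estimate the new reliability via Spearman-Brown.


r_new = (n * rxx) / (1 + (n-1) * rxx)
r_new = (3 * 0.58) / (1 + 2 * 0.58)
r_new = 1.74 / 2.16
r_new = 0.8056

0.8056


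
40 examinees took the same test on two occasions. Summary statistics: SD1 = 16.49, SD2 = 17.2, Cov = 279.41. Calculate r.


r = cov(X,Y) / (SD_X * SD_Y)
r = 279.41 / (16.49 * 17.2)
r = 279.41 / 283.628
r = 0.9851

0.9851


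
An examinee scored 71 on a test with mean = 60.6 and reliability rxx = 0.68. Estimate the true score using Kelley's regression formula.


T_est = rxx * X + (1 - rxx) * mean
T_est = 0.68 * 71 + 0.32 * 60.6
T_est = 48.28 + 19.392
T_est = 67.672

67.672


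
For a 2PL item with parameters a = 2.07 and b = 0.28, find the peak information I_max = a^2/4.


For 2PL, max info at theta = b = 0.28
I_max = a^2 / 4 = 2.07^2 / 4
= 4.2849 / 4
I_max = 1.0712

1.0712


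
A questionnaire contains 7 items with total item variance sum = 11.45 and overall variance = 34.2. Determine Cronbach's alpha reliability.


alpha = (k/(k-1)) * (1 - sum(si^2)/s_total^2)
= (7/6) * (1 - 11.45/34.2)
alpha = 0.7761

0.7761


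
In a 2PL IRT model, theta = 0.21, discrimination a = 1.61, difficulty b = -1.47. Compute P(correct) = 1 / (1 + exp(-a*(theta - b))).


a*(theta - b) = 1.61 * (0.21 - -1.47) = 2.7048
exp(-2.7048) = 0.0669
P = 1 / (1 + 0.0669)
P = 0.9373

0.9373


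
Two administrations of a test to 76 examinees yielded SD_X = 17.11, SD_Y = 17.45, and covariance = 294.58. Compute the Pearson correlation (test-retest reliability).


r = cov(X,Y) / (SD_X * SD_Y)
r = 294.58 / (17.11 * 17.45)
r = 294.58 / 298.5695
r = 0.9866

0.9866


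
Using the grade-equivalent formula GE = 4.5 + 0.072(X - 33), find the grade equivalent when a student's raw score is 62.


raw - median = 62 - 33 = 29
slope * diff = 0.072 * 29 = 2.088
GE = 4.5 + 2.088
GE = 6.588

6.588


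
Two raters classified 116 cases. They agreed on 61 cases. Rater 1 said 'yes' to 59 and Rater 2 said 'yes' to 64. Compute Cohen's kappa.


P_o = 61/116 = 0.525862
P_e = (59*64 + 57*52) / 13456 = 0.500892
kappa = (P_o - P_e) / (1 - P_e)
kappa = (0.525862 - 0.500892) / (1 - 0.500892)
kappa = 0.05

0.05


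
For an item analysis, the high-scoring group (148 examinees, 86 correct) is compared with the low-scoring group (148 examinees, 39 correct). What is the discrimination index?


p_upper = 86/148 = 0.5811
p_lower = 39/148 = 0.2635
D = 0.5811 - 0.2635 = 0.3176

0.3176


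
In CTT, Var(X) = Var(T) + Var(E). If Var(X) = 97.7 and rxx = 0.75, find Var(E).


var_true = rxx * var_obs = 0.75 * 97.7 = 73.275
var_error = var_obs - var_true
var_error = 97.7 - 73.275
var_error = 24.425

24.425


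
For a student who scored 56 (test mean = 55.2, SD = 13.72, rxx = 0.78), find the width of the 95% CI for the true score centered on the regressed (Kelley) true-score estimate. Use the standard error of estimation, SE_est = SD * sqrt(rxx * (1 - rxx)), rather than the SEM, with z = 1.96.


True score estimate = 0.78*56 + 0.22*55.2 = 55.824
SE_est = SD * sqrt(rxx * (1 - rxx)) = 13.72 * sqrt(0.78 * 0.22) = 13.72 * sqrt(0.1716) = 5.683459
CI = T_est +/- z * SE_est, so width = 2 * z * SE_est = 2 * 1.96 * 5.683459
Width = 22.2792

22.2792


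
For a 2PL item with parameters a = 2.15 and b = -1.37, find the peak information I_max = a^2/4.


For 2PL, max info at theta = b = -1.37
I_max = a^2 / 4 = 2.15^2 / 4
= 4.6225 / 4
I_max = 1.1556

1.1556


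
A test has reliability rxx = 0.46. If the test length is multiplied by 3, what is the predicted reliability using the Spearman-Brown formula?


r_new = (n * rxx) / (1 + (n-1) * rxx)
r_new = (3 * 0.46) / (1 + 2 * 0.46)
r_new = 1.38 / 1.92
r_new = 0.7188

0.7188


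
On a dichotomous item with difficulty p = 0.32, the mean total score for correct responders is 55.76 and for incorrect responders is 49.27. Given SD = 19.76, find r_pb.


q = 1 - p = 0.68
rpb = ((M1 - M0) / SD) * sqrt(p * q)
rpb = ((55.76 - 49.27) / 19.76) * sqrt(0.32 * 0.68)
rpb = 0.1532

0.1532


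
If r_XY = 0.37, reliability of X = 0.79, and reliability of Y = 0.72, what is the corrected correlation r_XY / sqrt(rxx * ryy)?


r_corrected = rxy / sqrt(rxx * ryy)
= 0.37 / sqrt(0.79 * 0.72)
= 0.37 / sqrt(0.5688)
= 0.37 / 0.754188
r_corrected = 0.4906

0.4906


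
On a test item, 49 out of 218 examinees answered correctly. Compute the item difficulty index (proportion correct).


Item difficulty p = number correct / total examinees
p = 49 / 218
p = 0.2248

0.2248


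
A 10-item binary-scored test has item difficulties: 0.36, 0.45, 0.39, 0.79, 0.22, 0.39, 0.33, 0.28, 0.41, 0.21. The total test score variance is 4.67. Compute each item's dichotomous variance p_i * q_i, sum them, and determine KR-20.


For each item, compute p_i * q_i:
  Item 1: 0.36 * 0.64 = 0.2304
  Item 2: 0.45 * 0.55 = 0.2475
  Item 3: 0.39 * 0.61 = 0.2379
  Item 4: 0.79 * 0.21 = 0.1659
  Item 5: 0.22 * 0.78 = 0.1716
  Item 6: 0.39 * 0.61 = 0.2379
  Item 7: 0.33 * 0.67 = 0.2211
  Item 8: 0.28 * 0.72 = 0.2016
  Item 9: 0.41 * 0.59 = 0.2419
  Item 10: 0.21 * 0.79 = 0.1659
Sum(p_i * q_i) = 0.2304 + 0.2475 + 0.2379 + 0.1659 + 0.1716 + 0.2379 + 0.2211 + 0.2016 + 0.2419 + 0.1659 = 2.1217
KR-20 = (k/(k-1)) * (1 - Sum(p_i*q_i) / Var_total)
= (10/9) * (1 - 2.1217/4.67)
= 1.1111 * 0.5457
KR-20 = 0.6063

0.6063
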